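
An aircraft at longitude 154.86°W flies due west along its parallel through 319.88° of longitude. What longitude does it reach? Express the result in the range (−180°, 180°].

Start at -154.86°; shift −319.88° → -474.74°.
-474.74° lies outside (−180°, 180°]; add 360° → -114.74°.

114.74°W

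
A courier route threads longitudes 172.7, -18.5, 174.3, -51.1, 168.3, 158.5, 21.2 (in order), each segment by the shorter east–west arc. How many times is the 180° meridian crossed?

Leg 1: +172.7° → -18.5°, shortest Δλ = 168.8° (east) — crosses 180°.
Leg 2: -18.5° → +174.3°, shortest Δλ = -167.2° (west) — crosses 180°.
Leg 3: +174.3° → -51.1°, shortest Δλ = 134.6° (east) — crosses 180°.
Leg 4: -51.1° → +168.3°, shortest Δλ = -140.6° (west) — crosses 180°.
Leg 5: +168.3° → +158.5°, shortest Δλ = -9.8° (west) — does not cross 180°.
Leg 6: +158.5° → +21.2°, shortest Δλ = -137.3° (west) — does not cross 180°.
Total crossings: 4.

4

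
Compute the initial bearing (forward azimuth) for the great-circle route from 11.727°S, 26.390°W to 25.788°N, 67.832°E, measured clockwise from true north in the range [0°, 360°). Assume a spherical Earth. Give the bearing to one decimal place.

65.3°

Δλ = 67.832 − -26.390 = 94.222°.
θ = atan2( sin Δλ · cos φ₂ , cos φ₁ · sin φ₂ − sin φ₁ · cos φ₂ · cos Δλ )
  = atan2(0.89797, 0.41249) = 65.328° → normalised to [0°, 360°): 65.328°.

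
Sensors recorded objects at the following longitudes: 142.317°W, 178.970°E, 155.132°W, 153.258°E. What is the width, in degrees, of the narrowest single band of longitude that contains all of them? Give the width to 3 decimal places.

Sort the longitudes: -155.132°, -142.317°, +153.258°, +178.970°.
Eastward gaps between consecutive values (wrapping around): 12.815°, 295.575°, 25.712°, 25.898°.
Largest gap = 295.575° ⇒ minimal covering band is its complement: 360° − 295.575° = 64.425°.
Band runs from +153.258° eastward to -142.317°, crossing the antimeridian.

64.425°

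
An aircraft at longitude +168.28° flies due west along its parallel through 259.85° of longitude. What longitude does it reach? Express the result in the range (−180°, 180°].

-91.57°

Start at +168.28°; shift −259.85° → -91.57°.
-91.57° already lies in (−180°, 180°].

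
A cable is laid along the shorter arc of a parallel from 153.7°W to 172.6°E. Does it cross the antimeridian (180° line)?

Naïve |172.6 − -153.7| = 326.3° > 180°, so the shorter arc goes the other way round — across 180°.
Signed shortest Δλ = ((172.6 − -153.7 + 180) mod 360) − 180 = -33.7°.
Going west by 33.7° from -153.7° passes through 180° before reaching +172.6°.

Yes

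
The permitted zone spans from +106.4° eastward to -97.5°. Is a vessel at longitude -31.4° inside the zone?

Band width going east from +106.4° to -97.5°: ((-97.5 − 106.4) mod 360) = 156.1°.
Offset of -31.4° east of the west edge: ((-31.4 − 106.4) mod 360) = 222.2°.
222.2° > 156.1° ⇒ outside.

No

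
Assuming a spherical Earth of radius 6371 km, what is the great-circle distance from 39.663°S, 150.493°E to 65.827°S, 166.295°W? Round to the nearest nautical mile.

2144 nmi

Δλ = -166.295 − 150.493 = -316.788°; wrapped into (−180°, 180°]: 43.212°.
Δφ = -65.827 − -39.663 = -26.164°.
a = sin²(Δφ/2) + cos φ₁ · cos φ₂ · sin²(Δλ/2) = 0.093974.
c = 2·atan2(√a, √(1−a)) = 0.62314 rad → d = 6371·c ≈ 3970.00 km ≈ 2143.63 nmi.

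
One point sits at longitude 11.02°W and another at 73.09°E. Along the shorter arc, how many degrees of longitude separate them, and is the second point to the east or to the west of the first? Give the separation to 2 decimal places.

Raw difference: 73.09 − -11.02 = 84.11°.
Normalise into (−180°, 180°]: 84.11° stays 84.11°.
Positive ⇒ the second point lies to the east; separation 84.11°.

84.11° east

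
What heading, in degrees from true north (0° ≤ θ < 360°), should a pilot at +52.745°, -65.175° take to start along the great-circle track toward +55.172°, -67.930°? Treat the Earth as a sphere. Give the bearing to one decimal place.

327.4°

Δλ = -67.930 − -65.175 = -2.755°.
θ = atan2( sin Δλ · cos φ₂ , cos φ₁ · sin φ₂ − sin φ₁ · cos φ₂ · cos Δλ )
  = atan2(-0.02745, 0.04287) = -32.631° → normalised to [0°, 360°): 327.369°.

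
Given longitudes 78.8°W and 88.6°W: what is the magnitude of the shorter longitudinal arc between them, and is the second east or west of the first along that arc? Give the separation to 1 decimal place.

9.8° west

Raw difference: -88.6 − -78.8 = -9.8°.
Normalise into (−180°, 180°]: -9.8° stays -9.8°.
Negative ⇒ the second point lies to the west; separation 9.8°.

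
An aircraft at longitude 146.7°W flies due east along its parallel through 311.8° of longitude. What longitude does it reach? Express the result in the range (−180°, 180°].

165.1°E

Start at -146.7°; shift +311.8° → +165.1°.
+165.1° already lies in (−180°, 180°].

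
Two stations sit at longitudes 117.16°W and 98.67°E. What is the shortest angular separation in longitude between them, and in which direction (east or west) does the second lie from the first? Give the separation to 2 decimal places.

144.17° west

Raw difference: 98.67 − -117.16 = 215.83°.
Normalise into (−180°, 180°]: 215.83° − 360° = -144.17°.
Negative ⇒ the second point lies to the west; separation 144.17°.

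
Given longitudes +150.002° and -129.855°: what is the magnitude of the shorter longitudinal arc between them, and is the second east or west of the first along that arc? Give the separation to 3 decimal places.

Raw difference: -129.855 − 150.002 = -279.857°.
Normalise into (−180°, 180°]: -279.857° + 360° = 80.143°.
Positive ⇒ the second point lies to the east; separation 80.143°.

80.143° east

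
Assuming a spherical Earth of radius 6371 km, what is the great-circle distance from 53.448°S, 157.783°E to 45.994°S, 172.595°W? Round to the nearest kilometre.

Δλ = -172.595 − 157.783 = -330.378°; wrapped into (−180°, 180°]: 29.622°.
Δφ = -45.994 − -53.448 = 7.454°.
a = sin²(Δφ/2) + cos φ₁ · cos φ₂ · sin²(Δλ/2) = 0.031263.
c = 2·atan2(√a, √(1−a)) = 0.35549 rad → d = 6371·c ≈ 2264.86 km.

2265 km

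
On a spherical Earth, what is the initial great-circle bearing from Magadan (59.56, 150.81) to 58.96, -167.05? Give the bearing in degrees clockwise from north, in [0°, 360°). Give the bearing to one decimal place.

Δλ = -167.05 − 150.81 = -317.86°; wrapped into (−180°, 180°]: 42.14°.
θ = atan2( sin Δλ · cos φ₂ , cos φ₁ · sin φ₂ − sin φ₁ · cos φ₂ · cos Δλ )
  = atan2(0.34596, 0.10444) = 73.201° → normalised to [0°, 360°): 73.201°.

73.2°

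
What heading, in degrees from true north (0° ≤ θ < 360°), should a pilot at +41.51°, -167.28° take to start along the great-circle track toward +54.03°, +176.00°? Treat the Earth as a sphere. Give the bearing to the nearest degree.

324°

Δλ = 176.00 − -167.28 = 343.28°; wrapped into (−180°, 180°]: -16.72°.
θ = atan2( sin Δλ · cos φ₂ , cos φ₁ · sin φ₂ − sin φ₁ · cos φ₂ · cos Δλ )
  = atan2(-0.16898, 0.23324) = -35.923° → normalised to [0°, 360°): 324.077°.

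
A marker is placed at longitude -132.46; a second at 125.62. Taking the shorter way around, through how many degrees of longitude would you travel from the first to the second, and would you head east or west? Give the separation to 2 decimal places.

101.92° west

Raw difference: 125.62 − -132.46 = 258.08°.
Normalise into (−180°, 180°]: 258.08° − 360° = -101.92°.
Negative ⇒ the second point lies to the west; separation 101.92°.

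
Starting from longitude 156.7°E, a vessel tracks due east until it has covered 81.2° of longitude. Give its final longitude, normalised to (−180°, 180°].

122.1°W

Start at +156.7°; shift +81.2° → +237.9°.
+237.9° lies outside (−180°, 180°]; subtract 360° → -122.1°.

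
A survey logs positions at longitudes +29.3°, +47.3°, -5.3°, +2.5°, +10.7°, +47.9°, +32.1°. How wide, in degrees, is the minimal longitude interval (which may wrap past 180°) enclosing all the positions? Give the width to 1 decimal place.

Sort the longitudes: -5.3°, +2.5°, +10.7°, +29.3°, +32.1°, +47.3°, +47.9°.
Eastward gaps between consecutive values (wrapping around): 7.8°, 8.2°, 18.6°, 2.8°, 15.2°, 0.6°, 306.8°.
Largest gap = 306.8° ⇒ minimal covering band is its complement: 360° − 306.8° = 53.2°.
Band runs from -5.3° eastward to +47.9°.

53.2°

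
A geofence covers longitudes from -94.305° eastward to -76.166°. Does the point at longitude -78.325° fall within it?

Yes

Band width going east from -94.305° to -76.166°: ((-76.166 − -94.305) mod 360) = 18.139°.
Offset of -78.325° east of the west edge: ((-78.325 − -94.305) mod 360) = 15.980°.
15.980° ≤ 18.139° ⇒ inside.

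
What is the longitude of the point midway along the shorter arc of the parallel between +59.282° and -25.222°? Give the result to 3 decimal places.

Signed shortest Δλ from +59.282° to -25.222° is -84.504°.
Midpoint longitude = +59.282° + (-84.504°)/2 = +59.282° − 42.252° = +17.030°.

+17.030°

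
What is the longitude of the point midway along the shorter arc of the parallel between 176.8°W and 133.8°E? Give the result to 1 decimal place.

158.5°E

Signed shortest Δλ from -176.8° to +133.8° is -49.4°.
Midpoint longitude = -176.8° + (-49.4°)/2 = -176.8° − 24.7° = -201.5°.
Normalise into (−180°, 180°]: +158.5°.
(The naïve average (-176.8 + +133.8)/2 = -21.5° is on the wrong side of the globe.)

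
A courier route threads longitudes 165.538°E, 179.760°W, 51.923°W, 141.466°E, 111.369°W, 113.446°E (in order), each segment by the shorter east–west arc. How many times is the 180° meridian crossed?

Leg 1: +165.538° → -179.760°, shortest Δλ = 14.702° (east) — crosses 180°.
Leg 2: -179.760° → -51.923°, shortest Δλ = 127.837° (east) — does not cross 180°.
Leg 3: -51.923° → +141.466°, shortest Δλ = -166.611° (west) — crosses 180°.
Leg 4: +141.466° → -111.369°, shortest Δλ = 107.165° (east) — crosses 180°.
Leg 5: -111.369° → +113.446°, shortest Δλ = -135.185° (west) — crosses 180°.
Total crossings: 4.

4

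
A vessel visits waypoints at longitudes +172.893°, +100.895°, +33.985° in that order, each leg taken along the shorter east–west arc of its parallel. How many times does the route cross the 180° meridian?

0

Leg 1: +172.893° → +100.895°, shortest Δλ = -71.998° (west) — does not cross 180°.
Leg 2: +100.895° → +33.985°, shortest Δλ = -66.91° (west) — does not cross 180°.
Total crossings: 0.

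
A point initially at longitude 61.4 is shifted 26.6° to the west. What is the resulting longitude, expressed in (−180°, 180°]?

Start at +61.4°; shift −26.6° → +34.8°.
+34.8° already lies in (−180°, 180°].

+34.8°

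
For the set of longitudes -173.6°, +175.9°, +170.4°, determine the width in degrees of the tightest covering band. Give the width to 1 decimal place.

Sort the longitudes: -173.6°, +170.4°, +175.9°.
Eastward gaps between consecutive values (wrapping around): 344.0°, 5.5°, 10.5°.
Largest gap = 344.0° ⇒ minimal covering band is its complement: 360° − 344.0° = 16.0°.
Band runs from +170.4° eastward to -173.6°, crossing the antimeridian.

16.0°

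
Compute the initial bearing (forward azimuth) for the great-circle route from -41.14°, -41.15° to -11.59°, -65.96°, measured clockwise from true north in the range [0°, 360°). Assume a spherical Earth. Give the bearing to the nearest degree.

317°

Δλ = -65.96 − -41.15 = -24.81°.
θ = atan2( sin Δλ · cos φ₂ , cos φ₁ · sin φ₂ − sin φ₁ · cos φ₂ · cos Δλ )
  = atan2(-0.41105, 0.43370) = -43.464° → normalised to [0°, 360°): 316.536°.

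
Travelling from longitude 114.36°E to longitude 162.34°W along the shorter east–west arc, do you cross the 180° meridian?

Yes

Naïve |-162.34 − 114.36| = 276.7° > 180°, so the shorter arc goes the other way round — across 180°.
Signed shortest Δλ = ((-162.34 − 114.36 + 180) mod 360) − 180 = 83.3°.
Going east by 83.3° from +114.36° passes through 180° before reaching -162.34°.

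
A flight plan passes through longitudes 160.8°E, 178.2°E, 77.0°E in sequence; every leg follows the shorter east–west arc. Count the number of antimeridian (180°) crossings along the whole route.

Leg 1: +160.8° → +178.2°, shortest Δλ = 17.4° (east) — does not cross 180°.
Leg 2: +178.2° → +77.0°, shortest Δλ = -101.2° (west) — does not cross 180°.
Total crossings: 0.

0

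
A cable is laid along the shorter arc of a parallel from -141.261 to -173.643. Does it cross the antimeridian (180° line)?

No

Signed shortest Δλ = ((-173.643 − -141.261 + 180) mod 360) − 180 = -32.382°.
Going west by 32.382° from -141.261° reaches -173.643° without touching 180°.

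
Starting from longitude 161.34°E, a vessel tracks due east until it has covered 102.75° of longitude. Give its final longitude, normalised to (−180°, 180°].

Start at +161.34°; shift +102.75° → +264.09°.
+264.09° lies outside (−180°, 180°]; subtract 360° → -95.91°.

95.91°W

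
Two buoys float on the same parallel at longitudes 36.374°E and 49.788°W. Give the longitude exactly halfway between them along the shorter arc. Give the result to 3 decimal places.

6.707°W

Signed shortest Δλ from +36.374° to -49.788° is -86.162°.
Midpoint longitude = +36.374° + (-86.162°)/2 = +36.374° − 43.081° = -6.707°.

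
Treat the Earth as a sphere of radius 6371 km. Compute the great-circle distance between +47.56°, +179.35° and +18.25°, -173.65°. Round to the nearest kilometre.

Δλ = -173.65 − 179.35 = -353.00°; wrapped into (−180°, 180°]: 7.00°.
Δφ = 18.25 − 47.56 = -29.31°.
a = sin²(Δφ/2) + cos φ₁ · cos φ₂ · sin²(Δλ/2) = 0.066397.
c = 2·atan2(√a, √(1−a)) = 0.52123 rad → d = 6371·c ≈ 3320.76 km.

3321 km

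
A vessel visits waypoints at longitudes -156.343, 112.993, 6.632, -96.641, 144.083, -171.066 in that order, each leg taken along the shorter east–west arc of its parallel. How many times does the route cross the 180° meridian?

Leg 1: -156.343° → +112.993°, shortest Δλ = -90.664° (west) — crosses 180°.
Leg 2: +112.993° → +6.632°, shortest Δλ = -106.361° (west) — does not cross 180°.
Leg 3: +6.632° → -96.641°, shortest Δλ = -103.273° (west) — does not cross 180°.
Leg 4: -96.641° → +144.083°, shortest Δλ = -119.276° (west) — crosses 180°.
Leg 5: +144.083° → -171.066°, shortest Δλ = 44.851° (east) — crosses 180°.
Total crossings: 3.

3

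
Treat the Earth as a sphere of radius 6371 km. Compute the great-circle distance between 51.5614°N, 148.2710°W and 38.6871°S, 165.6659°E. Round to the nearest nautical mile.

5932 nmi

Δλ = 165.6659 − -148.2710 = 313.9369°; wrapped into (−180°, 180°]: -46.0631°.
Δφ = -38.6871 − 51.5614 = -90.2485°.
a = sin²(Δφ/2) + cos φ₁ · cos φ₂ · sin²(Δλ/2) = 0.576446.
c = 2·atan2(√a, √(1−a)) = 1.72429 rad → d = 6371·c ≈ 10985.46 km ≈ 5931.67 nmi.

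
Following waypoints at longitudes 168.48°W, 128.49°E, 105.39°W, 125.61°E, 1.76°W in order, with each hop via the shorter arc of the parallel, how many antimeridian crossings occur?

3

Leg 1: -168.48° → +128.49°, shortest Δλ = -63.03° (west) — crosses 180°.
Leg 2: +128.49° → -105.39°, shortest Δλ = 126.12° (east) — crosses 180°.
Leg 3: -105.39° → +125.61°, shortest Δλ = -129.0° (west) — crosses 180°.
Leg 4: +125.61° → -1.76°, shortest Δλ = -127.37° (west) — does not cross 180°.
Total crossings: 3.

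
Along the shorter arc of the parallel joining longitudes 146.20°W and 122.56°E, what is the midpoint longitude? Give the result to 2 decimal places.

168.18°E

Signed shortest Δλ from -146.20° to +122.56° is -91.24°.
Midpoint longitude = -146.20° + (-91.24°)/2 = -146.20° − 45.62° = -191.82°.
Normalise into (−180°, 180°]: +168.18°.
(The naïve average (-146.20 + +122.56)/2 = -11.82° is on the wrong side of the globe.)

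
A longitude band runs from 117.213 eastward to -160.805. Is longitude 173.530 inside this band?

Band width going east from +117.213° to -160.805°: ((-160.805 − 117.213) mod 360) = 81.982°.
Offset of +173.530° east of the west edge: ((173.530 − 117.213) mod 360) = 56.317°.
56.317° ≤ 81.982° ⇒ inside.

Yes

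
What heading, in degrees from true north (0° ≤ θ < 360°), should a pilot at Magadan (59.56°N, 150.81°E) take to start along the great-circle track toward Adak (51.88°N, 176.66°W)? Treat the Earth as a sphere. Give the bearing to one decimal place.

98.6°

Δλ = -176.66 − 150.81 = -327.47°; wrapped into (−180°, 180°]: 32.53°.
θ = atan2( sin Δλ · cos φ₂ , cos φ₁ · sin φ₂ − sin φ₁ · cos φ₂ · cos Δλ )
  = atan2(0.33195, -0.05014) = 98.589° → normalised to [0°, 360°): 98.589°.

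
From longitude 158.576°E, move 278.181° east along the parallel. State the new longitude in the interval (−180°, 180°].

76.757°E

Start at +158.576°; shift +278.181° → +436.757°.
+436.757° lies outside (−180°, 180°]; subtract 360° → +76.757°.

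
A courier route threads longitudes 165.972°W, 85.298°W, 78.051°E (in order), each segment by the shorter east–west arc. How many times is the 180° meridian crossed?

Leg 1: -165.972° → -85.298°, shortest Δλ = 80.674° (east) — does not cross 180°.
Leg 2: -85.298° → +78.051°, shortest Δλ = 163.349° (east) — does not cross 180°.
Total crossings: 0.

0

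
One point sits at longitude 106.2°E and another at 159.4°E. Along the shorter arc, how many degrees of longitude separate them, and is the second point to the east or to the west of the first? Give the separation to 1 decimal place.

Raw difference: 159.4 − 106.2 = 53.2°.
Normalise into (−180°, 180°]: 53.2° stays 53.2°.
Positive ⇒ the second point lies to the east; separation 53.2°.

53.2° east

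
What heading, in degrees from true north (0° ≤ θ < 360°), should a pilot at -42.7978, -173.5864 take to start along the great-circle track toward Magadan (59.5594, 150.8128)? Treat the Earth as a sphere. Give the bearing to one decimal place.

Δλ = 150.8128 − -173.5864 = 324.3992°; wrapped into (−180°, 180°]: -35.6008°.
θ = atan2( sin Δλ · cos φ₂ , cos φ₁ · sin φ₂ − sin φ₁ · cos φ₂ · cos Δλ )
  = atan2(-0.29494, 0.91249) = -17.912° → normalised to [0°, 360°): 342.088°.

342.1°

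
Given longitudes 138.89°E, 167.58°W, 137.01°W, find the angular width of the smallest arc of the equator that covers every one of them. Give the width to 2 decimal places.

84.10°

Sort the longitudes: -167.58°, -137.01°, +138.89°.
Eastward gaps between consecutive values (wrapping around): 30.57°, 275.90°, 53.53°.
Largest gap = 275.90° ⇒ minimal covering band is its complement: 360° − 275.90° = 84.10°.
Band runs from +138.89° eastward to -137.01°, crossing the antimeridian.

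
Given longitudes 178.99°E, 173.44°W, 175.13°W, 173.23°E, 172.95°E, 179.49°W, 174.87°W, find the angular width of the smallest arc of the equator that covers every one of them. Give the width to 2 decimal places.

13.61°

Sort the longitudes: -179.49°, -175.13°, -174.87°, -173.44°, +172.95°, +173.23°, +178.99°.
Eastward gaps between consecutive values (wrapping around): 4.36°, 0.26°, 1.43°, 346.39°, 0.28°, 5.76°, 1.52°.
Largest gap = 346.39° ⇒ minimal covering band is its complement: 360° − 346.39° = 13.61°.
Band runs from +172.95° eastward to -173.44°, crossing the antimeridian.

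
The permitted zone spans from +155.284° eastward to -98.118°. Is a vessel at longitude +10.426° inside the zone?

No

Band width going east from +155.284° to -98.118°: ((-98.118 − 155.284) mod 360) = 106.598°.
Offset of +10.426° east of the west edge: ((10.426 − 155.284) mod 360) = 215.142°.
215.142° > 106.598° ⇒ outside.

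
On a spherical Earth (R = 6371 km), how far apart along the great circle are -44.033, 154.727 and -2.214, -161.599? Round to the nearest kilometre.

6324 km

Δλ = -161.599 − 154.727 = -316.326°; wrapped into (−180°, 180°]: 43.674°.
Δφ = -2.214 − -44.033 = 41.819°.
a = sin²(Δφ/2) + cos φ₁ · cos φ₂ · sin²(Δλ/2) = 0.226771.
c = 2·atan2(√a, √(1−a)) = 0.99267 rad → d = 6371·c ≈ 6324.28 km.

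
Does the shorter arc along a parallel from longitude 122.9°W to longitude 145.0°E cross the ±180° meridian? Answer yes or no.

Naïve |145.0 − -122.9| = 267.9° > 180°, so the shorter arc goes the other way round — across 180°.
Signed shortest Δλ = ((145.0 − -122.9 + 180) mod 360) − 180 = -92.1°.
Going west by 92.1° from -122.9° passes through 180° before reaching +145.0°.

Yes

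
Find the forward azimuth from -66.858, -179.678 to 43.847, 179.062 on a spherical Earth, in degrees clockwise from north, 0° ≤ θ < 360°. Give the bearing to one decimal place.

359.0°

Δλ = 179.062 − -179.678 = 358.740°; wrapped into (−180°, 180°]: -1.260°.
θ = atan2( sin Δλ · cos φ₂ , cos φ₁ · sin φ₂ − sin φ₁ · cos φ₂ · cos Δλ )
  = atan2(-0.01586, 0.93525) = -0.971° → normalised to [0°, 360°): 359.029°.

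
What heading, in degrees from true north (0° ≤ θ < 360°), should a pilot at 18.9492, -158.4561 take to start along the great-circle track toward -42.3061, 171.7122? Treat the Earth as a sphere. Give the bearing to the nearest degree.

Δλ = 171.7122 − -158.4561 = 330.1683°; wrapped into (−180°, 180°]: -29.8317°.
θ = atan2( sin Δλ · cos φ₂ , cos φ₁ · sin φ₂ − sin φ₁ · cos φ₂ · cos Δλ )
  = atan2(-0.36790, -0.84495) = -156.471° → normalised to [0°, 360°): 203.529°.

204°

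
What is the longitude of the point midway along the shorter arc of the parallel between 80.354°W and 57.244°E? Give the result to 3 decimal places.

11.555°W

Signed shortest Δλ from -80.354° to +57.244° is +137.598°.
Midpoint longitude = -80.354° + (+137.598°)/2 = -80.354° + 68.799° = -11.555°.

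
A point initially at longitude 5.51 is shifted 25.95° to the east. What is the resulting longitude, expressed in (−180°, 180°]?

Start at +5.51°; shift +25.95° → +31.46°.
+31.46° already lies in (−180°, 180°].

+31.46°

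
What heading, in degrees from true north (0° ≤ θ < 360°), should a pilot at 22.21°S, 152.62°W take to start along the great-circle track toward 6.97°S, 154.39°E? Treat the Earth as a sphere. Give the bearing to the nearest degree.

Δλ = 154.39 − -152.62 = 307.01°; wrapped into (−180°, 180°]: -52.99°.
θ = atan2( sin Δλ · cos φ₂ , cos φ₁ · sin φ₂ − sin φ₁ · cos φ₂ · cos Δλ )
  = atan2(-0.79263, 0.11351) = -81.850° → normalised to [0°, 360°): 278.150°.

278°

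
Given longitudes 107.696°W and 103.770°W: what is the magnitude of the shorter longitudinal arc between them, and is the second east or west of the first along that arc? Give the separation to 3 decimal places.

Raw difference: -103.770 − -107.696 = 3.926°.
Normalise into (−180°, 180°]: 3.926° stays 3.926°.
Positive ⇒ the second point lies to the east; separation 3.926°.

3.926° east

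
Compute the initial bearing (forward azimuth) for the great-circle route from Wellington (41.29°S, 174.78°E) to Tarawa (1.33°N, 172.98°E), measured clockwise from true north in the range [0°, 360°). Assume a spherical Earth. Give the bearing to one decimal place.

357.3°

Δλ = 172.98 − 174.78 = -1.80°.
θ = atan2( sin Δλ · cos φ₂ , cos φ₁ · sin φ₂ − sin φ₁ · cos φ₂ · cos Δλ )
  = atan2(-0.03140, 0.67681) = -2.656° → normalised to [0°, 360°): 357.344°.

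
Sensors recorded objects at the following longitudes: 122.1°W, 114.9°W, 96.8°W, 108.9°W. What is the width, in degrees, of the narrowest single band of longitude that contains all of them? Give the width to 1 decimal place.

25.3°

Sort the longitudes: -122.1°, -114.9°, -108.9°, -96.8°.
Eastward gaps between consecutive values (wrapping around): 7.2°, 6.0°, 12.1°, 334.7°.
Largest gap = 334.7° ⇒ minimal covering band is its complement: 360° − 334.7° = 25.3°.
Band runs from -122.1° eastward to -96.8°.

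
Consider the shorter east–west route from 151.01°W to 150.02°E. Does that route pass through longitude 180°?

Naïve |150.02 − -151.01| = 301.03° > 180°, so the shorter arc goes the other way round — across 180°.
Signed shortest Δλ = ((150.02 − -151.01 + 180) mod 360) − 180 = -58.97°.
Going west by 58.97° from -151.01° passes through 180° before reaching +150.02°.

Yes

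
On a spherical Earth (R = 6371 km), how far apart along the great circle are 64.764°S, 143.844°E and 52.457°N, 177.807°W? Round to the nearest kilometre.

13443 km

Δλ = -177.807 − 143.844 = -321.651°; wrapped into (−180°, 180°]: 38.349°.
Δφ = 52.457 − -64.764 = 117.221°.
a = sin²(Δφ/2) + cos φ₁ · cos φ₂ · sin²(Δλ/2) = 0.756738.
c = 2·atan2(√a, √(1−a)) = 2.11003 rad → d = 6371·c ≈ 13442.98 km.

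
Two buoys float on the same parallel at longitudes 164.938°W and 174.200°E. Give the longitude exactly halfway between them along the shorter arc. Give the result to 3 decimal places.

Signed shortest Δλ from -164.938° to +174.200° is -20.862°.
Midpoint longitude = -164.938° + (-20.862°)/2 = -164.938° − 10.431° = -175.369°.
(The naïve average (-164.938 + +174.200)/2 = 4.631° is on the wrong side of the globe.)

175.369°W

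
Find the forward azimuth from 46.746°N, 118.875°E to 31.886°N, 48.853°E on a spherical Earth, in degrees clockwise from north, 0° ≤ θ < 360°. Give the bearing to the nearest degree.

Δλ = 48.853 − 118.875 = -70.022°.
θ = atan2( sin Δλ · cos φ₂ , cos φ₁ · sin φ₂ − sin φ₁ · cos φ₂ · cos Δλ )
  = atan2(-0.79801, 0.15067) = -79.308° → normalised to [0°, 360°): 280.692°.

281°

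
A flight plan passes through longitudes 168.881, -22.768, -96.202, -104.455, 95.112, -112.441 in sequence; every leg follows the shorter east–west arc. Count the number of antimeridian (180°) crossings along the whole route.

Leg 1: +168.881° → -22.768°, shortest Δλ = 168.351° (east) — crosses 180°.
Leg 2: -22.768° → -96.202°, shortest Δλ = -73.434° (west) — does not cross 180°.
Leg 3: -96.202° → -104.455°, shortest Δλ = -8.253° (west) — does not cross 180°.
Leg 4: -104.455° → +95.112°, shortest Δλ = -160.433° (west) — crosses 180°.
Leg 5: +95.112° → -112.441°, shortest Δλ = 152.447° (east) — crosses 180°.
Total crossings: 3.

3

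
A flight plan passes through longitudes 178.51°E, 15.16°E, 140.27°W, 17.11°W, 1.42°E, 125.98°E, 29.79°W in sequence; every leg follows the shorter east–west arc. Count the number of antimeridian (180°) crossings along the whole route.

0

Leg 1: +178.51° → +15.16°, shortest Δλ = -163.35° (west) — does not cross 180°.
Leg 2: +15.16° → -140.27°, shortest Δλ = -155.43° (west) — does not cross 180°.
Leg 3: -140.27° → -17.11°, shortest Δλ = 123.16° (east) — does not cross 180°.
Leg 4: -17.11° → +1.42°, shortest Δλ = 18.53° (east) — does not cross 180°.
Leg 5: +1.42° → +125.98°, shortest Δλ = 124.56° (east) — does not cross 180°.
Leg 6: +125.98° → -29.79°, shortest Δλ = -155.77° (west) — does not cross 180°.
Total crossings: 0.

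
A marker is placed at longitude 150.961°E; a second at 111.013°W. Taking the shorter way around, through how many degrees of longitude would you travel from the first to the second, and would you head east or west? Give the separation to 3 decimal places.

Raw difference: -111.013 − 150.961 = -261.974°.
Normalise into (−180°, 180°]: -261.974° + 360° = 98.026°.
Positive ⇒ the second point lies to the east; separation 98.026°.

98.026° east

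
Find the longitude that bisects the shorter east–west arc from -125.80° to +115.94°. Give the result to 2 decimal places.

Signed shortest Δλ from -125.80° to +115.94° is -118.26°.
Midpoint longitude = -125.80° + (-118.26°)/2 = -125.80° − 59.13° = -184.93°.
Normalise into (−180°, 180°]: +175.07°.
(The naïve average (-125.80 + +115.94)/2 = -4.93° is on the wrong side of the globe.)

+175.07°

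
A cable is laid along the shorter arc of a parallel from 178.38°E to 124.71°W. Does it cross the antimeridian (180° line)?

Naïve |-124.71 − 178.38| = 303.09° > 180°, so the shorter arc goes the other way round — across 180°.
Signed shortest Δλ = ((-124.71 − 178.38 + 180) mod 360) − 180 = 56.91°.
Going east by 56.91° from +178.38° passes through 180° before reaching -124.71°.

Yes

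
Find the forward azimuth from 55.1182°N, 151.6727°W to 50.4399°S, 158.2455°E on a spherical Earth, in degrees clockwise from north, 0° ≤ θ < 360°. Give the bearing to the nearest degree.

Δλ = 158.2455 − -151.6727 = 309.9182°; wrapped into (−180°, 180°]: -50.0818°.
θ = atan2( sin Δλ · cos φ₂ , cos φ₁ · sin φ₂ − sin φ₁ · cos φ₂ · cos Δλ )
  = atan2(-0.48847, -0.77616) = -147.816° → normalised to [0°, 360°): 212.184°.

212°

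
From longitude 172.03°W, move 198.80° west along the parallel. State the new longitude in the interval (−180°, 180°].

Start at -172.03°; shift −198.80° → -370.83°.
-370.83° lies outside (−180°, 180°]; add 360° → -10.83°.

10.83°W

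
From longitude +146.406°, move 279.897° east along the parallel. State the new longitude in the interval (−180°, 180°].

+66.303°

Start at +146.406°; shift +279.897° → +426.303°.
+426.303° lies outside (−180°, 180°]; subtract 360° → +66.303°.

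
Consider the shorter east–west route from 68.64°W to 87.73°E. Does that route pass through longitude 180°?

No

Signed shortest Δλ = ((87.73 − -68.64 + 180) mod 360) − 180 = 156.37°.
Going east by 156.37° from -68.64° reaches +87.73° without touching 180°.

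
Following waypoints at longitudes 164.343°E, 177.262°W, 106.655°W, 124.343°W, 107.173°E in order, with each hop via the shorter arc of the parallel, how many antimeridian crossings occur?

2

Leg 1: +164.343° → -177.262°, shortest Δλ = 18.395° (east) — crosses 180°.
Leg 2: -177.262° → -106.655°, shortest Δλ = 70.607° (east) — does not cross 180°.
Leg 3: -106.655° → -124.343°, shortest Δλ = -17.688° (west) — does not cross 180°.
Leg 4: -124.343° → +107.173°, shortest Δλ = -128.484° (west) — crosses 180°.
Total crossings: 2.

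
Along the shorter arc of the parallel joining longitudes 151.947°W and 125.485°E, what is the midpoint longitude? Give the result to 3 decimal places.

Signed shortest Δλ from -151.947° to +125.485° is -82.568°.
Midpoint longitude = -151.947° + (-82.568°)/2 = -151.947° − 41.284° = -193.231°.
Normalise into (−180°, 180°]: +166.769°.
(The naïve average (-151.947 + +125.485)/2 = -13.231° is on the wrong side of the globe.)

166.769°E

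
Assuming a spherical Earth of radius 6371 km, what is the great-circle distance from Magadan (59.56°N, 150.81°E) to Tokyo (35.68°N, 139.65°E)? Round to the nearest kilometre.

Δλ = 139.65 − 150.81 = -11.16°.
Δφ = 35.68 − 59.56 = -23.88°.
a = sin²(Δφ/2) + cos φ₁ · cos φ₂ · sin²(Δλ/2) = 0.046693.
c = 2·atan2(√a, √(1−a)) = 0.43561 rad → d = 6371·c ≈ 2775.26 km.

2775 km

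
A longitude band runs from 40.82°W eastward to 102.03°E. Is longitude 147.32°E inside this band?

Band width going east from -40.82° to +102.03°: ((102.03 − -40.82) mod 360) = 142.85°.
Offset of +147.32° east of the west edge: ((147.32 − -40.82) mod 360) = 188.14°.
188.14° > 142.85° ⇒ outside.

No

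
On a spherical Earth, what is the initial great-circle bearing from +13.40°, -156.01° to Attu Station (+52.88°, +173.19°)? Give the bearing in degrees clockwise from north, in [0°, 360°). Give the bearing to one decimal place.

Δλ = 173.19 − -156.01 = 329.20°; wrapped into (−180°, 180°]: -30.80°.
θ = atan2( sin Δλ · cos φ₂ , cos φ₁ · sin φ₂ − sin φ₁ · cos φ₂ · cos Δλ )
  = atan2(-0.30901, 0.65553) = -25.239° → normalised to [0°, 360°): 334.761°.

334.8°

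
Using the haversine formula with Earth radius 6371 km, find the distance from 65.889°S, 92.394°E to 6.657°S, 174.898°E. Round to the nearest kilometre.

8992 km

Δλ = 174.898 − 92.394 = 82.504°.
Δφ = -6.657 − -65.889 = 59.232°.
a = sin²(Δφ/2) + cos φ₁ · cos φ₂ · sin²(Δλ/2) = 0.420628.
c = 2·atan2(√a, √(1−a)) = 1.41138 rad → d = 6371·c ≈ 8991.88 km.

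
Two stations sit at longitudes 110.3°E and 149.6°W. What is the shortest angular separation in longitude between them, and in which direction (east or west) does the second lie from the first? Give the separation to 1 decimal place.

Raw difference: -149.6 − 110.3 = -259.9°.
Normalise into (−180°, 180°]: -259.9° + 360° = 100.1°.
Positive ⇒ the second point lies to the east; separation 100.1°.

100.1° east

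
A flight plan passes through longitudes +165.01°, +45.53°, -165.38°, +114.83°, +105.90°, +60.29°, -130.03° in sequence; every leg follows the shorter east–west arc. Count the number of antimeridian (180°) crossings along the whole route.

3

Leg 1: +165.01° → +45.53°, shortest Δλ = -119.48° (west) — does not cross 180°.
Leg 2: +45.53° → -165.38°, shortest Δλ = 149.09° (east) — crosses 180°.
Leg 3: -165.38° → +114.83°, shortest Δλ = -79.79° (west) — crosses 180°.
Leg 4: +114.83° → +105.90°, shortest Δλ = -8.93° (west) — does not cross 180°.
Leg 5: +105.90° → +60.29°, shortest Δλ = -45.61° (west) — does not cross 180°.
Leg 6: +60.29° → -130.03°, shortest Δλ = 169.68° (east) — crosses 180°.
Total crossings: 3.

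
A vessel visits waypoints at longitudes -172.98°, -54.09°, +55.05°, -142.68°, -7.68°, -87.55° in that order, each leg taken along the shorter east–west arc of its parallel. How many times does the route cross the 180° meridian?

1

Leg 1: -172.98° → -54.09°, shortest Δλ = 118.89° (east) — does not cross 180°.
Leg 2: -54.09° → +55.05°, shortest Δλ = 109.14° (east) — does not cross 180°.
Leg 3: +55.05° → -142.68°, shortest Δλ = 162.27° (east) — crosses 180°.
Leg 4: -142.68° → -7.68°, shortest Δλ = 135.0° (east) — does not cross 180°.
Leg 5: -7.68° → -87.55°, shortest Δλ = -79.87° (west) — does not cross 180°.
Total crossings: 1.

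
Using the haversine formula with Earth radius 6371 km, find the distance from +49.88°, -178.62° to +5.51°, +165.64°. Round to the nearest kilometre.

5149 km

Δλ = 165.64 − -178.62 = 344.26°; wrapped into (−180°, 180°]: -15.74°.
Δφ = 5.51 − 49.88 = -44.37°.
a = sin²(Δφ/2) + cos φ₁ · cos φ₂ · sin²(Δλ/2) = 0.154606.
c = 2·atan2(√a, √(1−a)) = 0.80822 rad → d = 6371·c ≈ 5149.16 km.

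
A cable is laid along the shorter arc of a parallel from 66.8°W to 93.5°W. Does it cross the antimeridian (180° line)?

Signed shortest Δλ = ((-93.5 − -66.8 + 180) mod 360) − 180 = -26.7°.
Going west by 26.7° from -66.8° reaches -93.5° without touching 180°.

No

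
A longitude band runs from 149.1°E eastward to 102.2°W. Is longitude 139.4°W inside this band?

Yes

Band width going east from +149.1° to -102.2°: ((-102.2 − 149.1) mod 360) = 108.7°.
Offset of -139.4° east of the west edge: ((-139.4 − 149.1) mod 360) = 71.5°.
71.5° ≤ 108.7° ⇒ inside.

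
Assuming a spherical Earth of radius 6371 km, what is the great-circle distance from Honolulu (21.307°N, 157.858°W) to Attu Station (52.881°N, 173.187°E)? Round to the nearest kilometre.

4290 km

Δλ = 173.187 − -157.858 = 331.045°; wrapped into (−180°, 180°]: -28.955°.
Δφ = 52.881 − 21.307 = 31.574°.
a = sin²(Δφ/2) + cos φ₁ · cos φ₂ · sin²(Δλ/2) = 0.109157.
c = 2·atan2(√a, √(1−a)) = 0.67343 rad → d = 6371·c ≈ 4290.42 km.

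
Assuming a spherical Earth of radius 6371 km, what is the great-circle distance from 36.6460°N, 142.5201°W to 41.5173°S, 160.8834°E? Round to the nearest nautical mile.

5627 nmi

Δλ = 160.8834 − -142.5201 = 303.4035°; wrapped into (−180°, 180°]: -56.5965°.
Δφ = -41.5173 − 36.6460 = -78.1633°.
a = sin²(Δφ/2) + cos φ₁ · cos φ₂ · sin²(Δλ/2) = 0.532449.
c = 2·atan2(√a, √(1−a)) = 1.63574 rad → d = 6371·c ≈ 10421.30 km ≈ 5627.05 nmi.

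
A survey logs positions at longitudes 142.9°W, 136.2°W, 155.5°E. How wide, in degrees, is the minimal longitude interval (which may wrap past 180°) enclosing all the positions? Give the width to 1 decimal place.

Sort the longitudes: -142.9°, -136.2°, +155.5°.
Eastward gaps between consecutive values (wrapping around): 6.7°, 291.7°, 61.6°.
Largest gap = 291.7° ⇒ minimal covering band is its complement: 360° − 291.7° = 68.3°.
Band runs from +155.5° eastward to -136.2°, crossing the antimeridian.

68.3°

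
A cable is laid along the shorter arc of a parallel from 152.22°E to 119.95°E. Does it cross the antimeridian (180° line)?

No

Signed shortest Δλ = ((119.95 − 152.22 + 180) mod 360) − 180 = -32.27°.
Going west by 32.27° from +152.22° reaches +119.95° without touching 180°.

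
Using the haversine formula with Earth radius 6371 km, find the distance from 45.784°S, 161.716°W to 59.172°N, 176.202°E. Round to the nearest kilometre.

11844 km

Δλ = 176.202 − -161.716 = 337.918°; wrapped into (−180°, 180°]: -22.082°.
Δφ = 59.172 − -45.784 = 104.956°.
a = sin²(Δφ/2) + cos φ₁ · cos φ₂ · sin²(Δλ/2) = 0.642146.
c = 2·atan2(√a, √(1−a)) = 1.85906 rad → d = 6371·c ≈ 11844.10 km.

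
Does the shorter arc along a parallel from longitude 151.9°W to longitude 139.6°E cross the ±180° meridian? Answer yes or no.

Yes

Naïve |139.6 − -151.9| = 291.5° > 180°, so the shorter arc goes the other way round — across 180°.
Signed shortest Δλ = ((139.6 − -151.9 + 180) mod 360) − 180 = -68.5°.
Going west by 68.5° from -151.9° passes through 180° before reaching +139.6°.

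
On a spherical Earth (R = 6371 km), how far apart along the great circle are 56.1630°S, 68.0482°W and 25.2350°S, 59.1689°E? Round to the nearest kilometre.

Δλ = 59.1689 − -68.0482 = 127.2171°.
Δφ = -25.2350 − -56.1630 = 30.9280°.
a = sin²(Δφ/2) + cos φ₁ · cos φ₂ · sin²(Δλ/2) = 0.475265.
c = 2·atan2(√a, √(1−a)) = 1.52131 rad → d = 6371·c ≈ 9692.24 km.

9692 km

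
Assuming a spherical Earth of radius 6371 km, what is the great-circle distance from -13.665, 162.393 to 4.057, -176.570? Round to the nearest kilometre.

Δλ = -176.570 − 162.393 = -338.963°; wrapped into (−180°, 180°]: 21.037°.
Δφ = 4.057 − -13.665 = 17.722°.
a = sin²(Δφ/2) + cos φ₁ · cos φ₂ · sin²(Δλ/2) = 0.056029.
c = 2·atan2(√a, √(1−a)) = 0.47794 rad → d = 6371·c ≈ 3044.98 km.

3045 km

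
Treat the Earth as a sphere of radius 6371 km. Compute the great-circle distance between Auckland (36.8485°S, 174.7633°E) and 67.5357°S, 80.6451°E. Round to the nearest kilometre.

Δλ = 80.6451 − 174.7633 = -94.1182°.
Δφ = -67.5357 − -36.8485 = -30.6872°.
a = sin²(Δφ/2) + cos φ₁ · cos φ₂ · sin²(Δλ/2) = 0.233882.
c = 2·atan2(√a, √(1−a)) = 1.00956 rad → d = 6371·c ≈ 6431.89 km.

6432 km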